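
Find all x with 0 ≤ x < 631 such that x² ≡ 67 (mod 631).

163, 468

Since 631 ≡ 3 (mod 4), a square root of 67 is 67^((631+1)/4) = 67^158 mod 631.
Repeated squaring: 67^2≡72, 67^4≡136, 67^8≡197, 67^16≡318, 67^32≡164, 67^64≡394, 67^128≡10 (mod 631).
67^158 = 67^(128+16+8+4+2) ≡ 163 (mod 631).
Check: 163² = 26569 ≡ 67 (mod 631). The two roots are 163 and 468.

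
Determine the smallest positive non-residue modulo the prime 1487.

5

(2/1487) = +1, so 2 is a residue.
(3/1487) = +1, so 3 is a residue.
(4/1487) = +1, so 4 is a residue.
(5/1487) = −1, so 5 is the smallest positive non-residue mod 1487.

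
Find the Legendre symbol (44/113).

Euler's criterion: (44/113) ≡ 44^56 (mod 113).
44^2 ≡ 15 (mod 113)
44^4 ≡ 112 (mod 113)
44^8 ≡ 1 (mod 113)
44^16 ≡ 1 (mod 113)
44^32 ≡ 1 (mod 113)
44^56 = 44^(32+16+8) ≡ 1 (mod 113).
Result is 1, so (44/113) = 1.

1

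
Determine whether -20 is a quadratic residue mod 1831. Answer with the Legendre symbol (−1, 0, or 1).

First reduce: -20 ≡ 1811 (mod 1831).
Reciprocity: 1811 ≡ 3 and 1831 ≡ 3 (mod 4), so (1811/1831) = −(1831/1811).
Reduce top mod 1811: now compute (20/1811).
Pull out 2^2: since 1811 ≡ 3 (mod 8), (2/1811) = -1, so (2/1811)^2 = +1.
Reciprocity: 5 ≡ 1 and 1811 ≡ 3 (mod 4), so (5/1811) = +(1811/5).
Reduce top mod 5: now compute (1/5).
Reached (1/5) = 1. Collecting the sign flips along the way, the symbol is -1.

-1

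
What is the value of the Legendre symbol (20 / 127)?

Euler's criterion: (20/127) ≡ 20^63 (mod 127).
20^2 ≡ 19 (mod 127)
20^4 ≡ 107 (mod 127)
20^8 ≡ 19 (mod 127)
20^16 ≡ 107 (mod 127)
20^32 ≡ 19 (mod 127)
20^63 = 20^(32+16+8+4+2+1) ≡ 126 (mod 127).
Result is 126 ≡ −1, so (20/127) = −1.

-1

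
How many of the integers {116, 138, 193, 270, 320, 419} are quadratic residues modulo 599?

2

(116/599) = -1 → non-residue.
(138/599) = -1 → non-residue.
(193/599) = -1 → non-residue.
(270/599) = +1 → QR.
(320/599) = +1 → QR.
(419/599) = -1 → non-residue.
Total quadratic residues among the 6: 2.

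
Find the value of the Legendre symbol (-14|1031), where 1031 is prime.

1

First reduce: -14 ≡ 1017 (mod 1031).
Reciprocity: 1017 ≡ 1 and 1031 ≡ 3 (mod 4), so (1017/1031) = +(1031/1017).
Reduce top mod 1017: now compute (14/1017).
Pull out 2: since 1017 ≡ 1 (mod 8), (2/1017) = +1.
Reciprocity: 7 ≡ 3 and 1017 ≡ 1 (mod 4), so (7/1017) = +(1017/7).
Reduce top mod 7: now compute (2/7).
Pull out 2: since 7 ≡ 7 (mod 8), (2/7) = +1.
Reached (1/7) = 1. Collecting the sign flips along the way, the symbol is +1.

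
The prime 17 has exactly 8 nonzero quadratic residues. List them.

1 2 4 8 9 13 15 16

Square k = 1,…,8 (k and 17−k give the same square):
1²=1, 2²=4, 3²=9, 4²=16, 5²≡8, 6²≡2, 7²≡15, 8²≡13 (mod 17).
So the quadratic residues mod 17 are {1, 2, 4, 8, 9, 13, 15, 16}.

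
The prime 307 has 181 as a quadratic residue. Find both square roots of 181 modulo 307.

117, 190

Since 307 ≡ 3 (mod 4), a square root of 181 is 181^((307+1)/4) = 181^77 mod 307.
Repeated squaring: 181^2≡219, 181^4≡69, 181^8≡156, 181^16≡83, 181^32≡135, 181^64≡112 (mod 307).
181^77 = 181^(64+8+4+1) ≡ 190 (mod 307).
Check: 190² = 36100 ≡ 181 (mod 307). The two roots are 117 and 190.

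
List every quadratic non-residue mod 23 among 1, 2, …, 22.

5,7,10,11,14,15,17,19,20,21,22

Square k = 1,…,11 (k and 23−k give the same square):
1²=1, 2²=4, 3²=9, 4²=16, 5²≡2, 6²≡13, 7²≡3, 8²≡18, 9²≡12, 10²≡8, 11²≡6 (mod 23).
The residues are {1, 2, 3, 4, 6, 8, 9, 12, 13, 16, 18}; the non-residues are the remaining 11 nonzero classes.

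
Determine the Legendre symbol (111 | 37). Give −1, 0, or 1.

First reduce: 111 ≡ 0 (mod 37).
Top reduces to 0: gcd > 1, so the symbol is 0.

0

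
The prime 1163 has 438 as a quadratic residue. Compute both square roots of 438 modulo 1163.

Since 1163 ≡ 3 (mod 4), a square root of 438 is 438^((1163+1)/4) = 438^291 mod 1163.
Repeated squaring: 438^2≡1112, 438^4≡275, 438^8≡30, 438^16≡900, 438^32≡552, 438^64≡1161, 438^128≡4, 438^256≡16 (mod 1163).
438^291 = 438^(256+32+2+1) ≡ 941 (mod 1163).
Check: 941² = 885481 ≡ 438 (mod 1163). The two roots are 222 and 941.

222, 941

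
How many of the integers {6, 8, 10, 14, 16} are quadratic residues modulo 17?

2

(6/17) = -1 → non-residue.
(8/17) = +1 → QR.
(10/17) = -1 → non-residue.
(14/17) = -1 → non-residue.
(16/17) = +1 → QR.
Total quadratic residues among the 5: 2.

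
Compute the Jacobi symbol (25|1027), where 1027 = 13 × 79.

1

Reciprocity: 25 ≡ 1 and 1027 ≡ 3 (mod 4), so (25/1027) = +(1027/25).
Reduce top mod 25: now compute (2/25).
Pull out 2: since 25 ≡ 1 (mod 8), (2/25) = +1.
Reached (1/25) = 1. Collecting the sign flips along the way, the symbol is +1.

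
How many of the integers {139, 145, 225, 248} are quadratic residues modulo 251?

1

(139/251) = -1 → non-residue.
(145/251) = -1 → non-residue.
(225/251) = +1 → QR.
(248/251) = -1 → non-residue.
Total quadratic residues among the 4: 1.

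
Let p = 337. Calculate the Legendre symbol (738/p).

First reduce: 738 ≡ 64 (mod 337).
Pull out 2^6: since 337 ≡ 1 (mod 8), (2/337) = +1, so (2/337)^6 = +1.
Reached (1/337) = 1. Collecting the sign flips along the way, the symbol is +1.

1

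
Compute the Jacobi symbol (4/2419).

1

Pull out 2^2: since 2419 ≡ 3 (mod 8), (2/2419) = -1, so (2/2419)^2 = +1.
Reached (1/2419) = 1. Collecting the sign flips along the way, the symbol is +1.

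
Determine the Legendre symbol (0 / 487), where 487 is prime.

0

Top reduces to 0: gcd > 1, so the symbol is 0.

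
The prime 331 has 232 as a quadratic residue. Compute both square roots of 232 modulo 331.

35, 296

Since 331 ≡ 3 (mod 4), a square root of 232 is 232^((331+1)/4) = 232^83 mod 331.
Repeated squaring: 232^2≡202, 232^4≡91, 232^8≡6, 232^16≡36, 232^32≡303, 232^64≡122 (mod 331).
232^83 = 232^(64+16+2+1) ≡ 296 (mod 331).
Check: 296² = 87616 ≡ 232 (mod 331). The two roots are 35 and 296.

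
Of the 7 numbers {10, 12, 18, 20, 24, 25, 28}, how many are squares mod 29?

(10/29) = -1 → non-residue.
(12/29) = -1 → non-residue.
(18/29) = -1 → non-residue.
(20/29) = +1 → QR.
(24/29) = +1 → QR.
(25/29) = +1 → QR.
(28/29) = +1 → QR.
Total quadratic residues among the 7: 4.

4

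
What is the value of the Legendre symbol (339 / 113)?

First reduce: 339 ≡ 0 (mod 113).
Top reduces to 0: gcd > 1, so the symbol is 0.

0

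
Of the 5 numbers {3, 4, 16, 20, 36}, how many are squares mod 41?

(3/41) = -1 → non-residue.
(4/41) = +1 → QR.
(16/41) = +1 → QR.
(20/41) = +1 → QR.
(36/41) = +1 → QR.
Total quadratic residues among the 5: 4.

4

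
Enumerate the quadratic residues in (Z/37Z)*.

Square k = 1,…,18 (k and 37−k give the same square):
1²=1, 2²=4, 3²=9, 4²=16, 5²=25, 6²=36, 7²≡12, 8²≡27, 9²≡7, 10²≡26, 11²≡10, 12²≡33, 13²≡21, 14²≡11, 15²≡3, 16²≡34, 17²≡30, 18²≡28 (mod 37).
So the quadratic residues mod 37 are {1, 3, 4, 7, 9, 10, 11, 12, 16, 21, 25, 26, 27, 28, 30, 33, 34, 36}.

1 3 4 7 9 10 11 12 16 21 25 26 27 28 30 33 34 36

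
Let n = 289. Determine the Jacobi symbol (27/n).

Reciprocity: 27 ≡ 3 and 289 ≡ 1 (mod 4), so (27/289) = +(289/27).
Reduce top mod 27: now compute (19/27).
Reciprocity: 19 ≡ 3 and 27 ≡ 3 (mod 4), so (19/27) = −(27/19).
Reduce top mod 19: now compute (8/19).
Pull out 2^3: since 19 ≡ 3 (mod 8), (2/19) = -1, so (2/19)^3 = -1.
Reached (1/19) = 1. Collecting the sign flips along the way, the symbol is +1.

1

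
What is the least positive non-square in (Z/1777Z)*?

5

(2/1777) = +1, so 2 is a residue.
(3/1777) = +1, so 3 is a residue.
(4/1777) = +1, so 4 is a residue.
(5/1777) = −1, so 5 is the smallest positive non-residue mod 1777.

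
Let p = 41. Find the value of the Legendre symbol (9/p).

Euler's criterion: (9/41) ≡ 9^20 (mod 41).
9^2 ≡ 40 (mod 41)
9^4 ≡ 1 (mod 41)
9^8 ≡ 1 (mod 41)
9^16 ≡ 1 (mod 41)
9^20 = 9^(16+4) ≡ 1 (mod 41).
Result is 1, so (9/41) = 1.

1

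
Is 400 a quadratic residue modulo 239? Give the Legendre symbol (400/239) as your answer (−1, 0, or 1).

Euler's criterion: (400/239) ≡ 161^119 (mod 239).
161^2 ≡ 109 (mod 239)
161^4 ≡ 170 (mod 239)
161^8 ≡ 220 (mod 239)
161^16 ≡ 122 (mod 239)
161^32 ≡ 66 (mod 239)
161^64 ≡ 54 (mod 239)
161^119 = 161^(64+32+16+4+2+1) ≡ 1 (mod 239).
Result is 1, so (400/239) = 1.

1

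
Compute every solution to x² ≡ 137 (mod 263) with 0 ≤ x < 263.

20, 243

Since 263 ≡ 3 (mod 4), a square root of 137 is 137^((263+1)/4) = 137^66 mod 263.
Repeated squaring: 137^2≡96, 137^4≡11, 137^8≡121, 137^16≡176, 137^32≡205, 137^64≡208 (mod 263).
137^66 = 137^(64+2) ≡ 243 (mod 263).
Check: 243² = 59049 ≡ 137 (mod 263). The two roots are 20 and 243.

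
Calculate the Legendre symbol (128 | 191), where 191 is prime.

Euler's criterion: (128/191) ≡ 128^95 (mod 191).
128^2 ≡ 149 (mod 191)
128^4 ≡ 45 (mod 191)
128^8 ≡ 115 (mod 191)
128^16 ≡ 46 (mod 191)
128^32 ≡ 15 (mod 191)
128^64 ≡ 34 (mod 191)
128^95 = 128^(64+16+8+4+2+1) ≡ 1 (mod 191).
Result is 1, so (128/191) = 1.

1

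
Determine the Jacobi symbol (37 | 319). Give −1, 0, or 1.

Reciprocity: 37 ≡ 1 and 319 ≡ 3 (mod 4), so (37/319) = +(319/37).
Reduce top mod 37: now compute (23/37).
Reciprocity: 23 ≡ 3 and 37 ≡ 1 (mod 4), so (23/37) = +(37/23).
Reduce top mod 23: now compute (14/23).
Pull out 2: since 23 ≡ 7 (mod 8), (2/23) = +1.
Reciprocity: 7 ≡ 3 and 23 ≡ 3 (mod 4), so (7/23) = −(23/7).
Reduce top mod 7: now compute (2/7).
Pull out 2: since 7 ≡ 7 (mod 8), (2/7) = +1.
Reached (1/7) = 1. Collecting the sign flips along the way, the symbol is -1.

-1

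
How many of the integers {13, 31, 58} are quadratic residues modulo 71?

(13/71) = -1 → non-residue.
(31/71) = -1 → non-residue.
(58/71) = +1 → QR.
Total quadratic residues among the 3: 1.

1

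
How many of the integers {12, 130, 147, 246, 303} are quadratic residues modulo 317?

0

(12/317) = -1 → non-residue.
(130/317) = -1 → non-residue.
(147/317) = -1 → non-residue.
(246/317) = -1 → non-residue.
(303/317) = -1 → non-residue.
Total quadratic residues among the 5: 0.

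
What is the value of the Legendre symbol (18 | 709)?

-1

Pull out 2: since 709 ≡ 5 (mod 8), (2/709) = -1.
Reciprocity: 9 ≡ 1 and 709 ≡ 1 (mod 4), so (9/709) = +(709/9).
Reduce top mod 9: now compute (7/9).
Reciprocity: 7 ≡ 3 and 9 ≡ 1 (mod 4), so (7/9) = +(9/7).
Reduce top mod 7: now compute (2/7).
Pull out 2: since 7 ≡ 7 (mod 8), (2/7) = +1.
Reached (1/7) = 1. Collecting the sign flips along the way, the symbol is -1.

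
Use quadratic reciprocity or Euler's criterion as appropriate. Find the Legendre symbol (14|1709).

Pull out 2: since 1709 ≡ 5 (mod 8), (2/1709) = -1.
Reciprocity: 7 ≡ 3 and 1709 ≡ 1 (mod 4), so (7/1709) = +(1709/7).
Reduce top mod 7: now compute (1/7).
Reached (1/7) = 1. Collecting the sign flips along the way, the symbol is -1.

-1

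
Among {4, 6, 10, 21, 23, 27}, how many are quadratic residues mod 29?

3

(4/29) = +1 → QR.
(6/29) = +1 → QR.
(10/29) = -1 → non-residue.
(21/29) = -1 → non-residue.
(23/29) = +1 → QR.
(27/29) = -1 → non-residue.
Total quadratic residues among the 6: 3.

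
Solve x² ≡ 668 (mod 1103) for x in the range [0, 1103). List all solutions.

Since 1103 ≡ 3 (mod 4), a square root of 668 is 668^((1103+1)/4) = 668^276 mod 1103.
Repeated squaring: 668^2≡612, 668^4≡627, 668^8≡461, 668^16≡745, 668^32≡216, 668^64≡330, 668^128≡806, 668^256≡1072 (mod 1103).
668^276 = 668^(256+16+4) ≡ 722 (mod 1103).
Check: 722² = 521284 ≡ 668 (mod 1103). The two roots are 381 and 722.

381, 722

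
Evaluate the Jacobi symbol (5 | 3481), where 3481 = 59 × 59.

Reciprocity: 5 ≡ 1 and 3481 ≡ 1 (mod 4), so (5/3481) = +(3481/5).
Reduce top mod 5: now compute (1/5).
Reached (1/5) = 1. Collecting the sign flips along the way, the symbol is +1.

1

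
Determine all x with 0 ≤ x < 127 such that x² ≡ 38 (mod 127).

61, 66

Since 127 ≡ 3 (mod 4), a square root of 38 is 38^((127+1)/4) = 38^32 mod 127.
Repeated squaring: 38^2≡47, 38^4≡50, 38^8≡87, 38^16≡76, 38^32≡61 (mod 127).
38^32 = 38^(32) ≡ 61 (mod 127).
Check: 61² = 3721 ≡ 38 (mod 127). The two roots are 61 and 66.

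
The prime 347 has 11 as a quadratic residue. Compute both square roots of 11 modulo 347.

59, 288

Since 347 ≡ 3 (mod 4), a square root of 11 is 11^((347+1)/4) = 11^87 mod 347.
Repeated squaring: 11^2≡121, 11^4≡67, 11^8≡325, 11^16≡137, 11^32≡31, 11^64≡267 (mod 347).
11^87 = 11^(64+16+4+2+1) ≡ 59 (mod 347).
Check: 59² = 3481 ≡ 11 (mod 347). The two roots are 59 and 288.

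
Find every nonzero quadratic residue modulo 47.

Square k = 1,…,23 (k and 47−k give the same square):
1²=1, 2²=4, 3²=9, 4²=16, 5²=25, 6²=36, 7²≡2, 8²≡17, 9²≡34, 10²≡6, 11²≡27, 12²≡3, 13²≡28, 14²≡8, 15²≡37, 16²≡21, 17²≡7, 18²≡42, 19²≡32, 20²≡24, 21²≡18, 22²≡14, 23²≡12 (mod 47).
So the quadratic residues mod 47 are {1, 2, 3, 4, 6, 7, 8, 9, 12, 14, 16, 17, 18, 21, 24, 25, 27, 28, 32, 34, 36, 37, 42}.

1 2 3 4 6 7 8 9 12 14 16 17 18 21 24 25 27 28 32 34 36 37 42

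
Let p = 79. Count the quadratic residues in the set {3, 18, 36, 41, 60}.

(3/79) = -1 → non-residue.
(18/79) = +1 → QR.
(36/79) = +1 → QR.
(41/79) = -1 → non-residue.
(60/79) = -1 → non-residue.
Total quadratic residues among the 5: 2.

2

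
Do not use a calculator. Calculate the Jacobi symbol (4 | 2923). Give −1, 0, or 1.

1

Pull out 2^2: since 2923 ≡ 3 (mod 8), (2/2923) = -1, so (2/2923)^2 = +1.
Reached (1/2923) = 1. Collecting the sign flips along the way, the symbol is +1.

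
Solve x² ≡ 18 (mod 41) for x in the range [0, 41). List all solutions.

10, 31

41 ≡ 1 (mod 4), so we find a root by search.
Trying successive values, 10² = 100 ≡ 18 (mod 41). The other root is 41 − 10 = 31.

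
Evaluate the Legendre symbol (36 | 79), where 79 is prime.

Pull out 2^2: since 79 ≡ 7 (mod 8), (2/79) = +1, so (2/79)^2 = +1.
Reciprocity: 9 ≡ 1 and 79 ≡ 3 (mod 4), so (9/79) = +(79/9).
Reduce top mod 9: now compute (7/9).
Reciprocity: 7 ≡ 3 and 9 ≡ 1 (mod 4), so (7/9) = +(9/7).
Reduce top mod 7: now compute (2/7).
Pull out 2: since 7 ≡ 7 (mod 8), (2/7) = +1.
Reached (1/7) = 1. Collecting the sign flips along the way, the symbol is +1.

1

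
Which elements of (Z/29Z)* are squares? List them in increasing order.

Square k = 1,…,14 (k and 29−k give the same square):
1²=1, 2²=4, 3²=9, 4²=16, 5²=25, 6²≡7, 7²≡20, 8²≡6, 9²≡23, 10²≡13, 11²≡5, 12²≡28, 13²≡24, 14²≡22 (mod 29).
So the quadratic residues mod 29 are {1, 4, 5, 6, 7, 9, 13, 16, 20, 22, 23, 24, 25, 28}.

1, 4, 5, 6, 7, 9, 13, 16, 20, 22, 23, 24, 25, 28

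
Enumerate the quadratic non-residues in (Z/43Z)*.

Square k = 1,…,21 (k and 43−k give the same square):
1²=1, 2²=4, 3²=9, 4²=16, 5²=25, 6²=36, 7²≡6, 8²≡21, 9²≡38, 10²≡14, 11²≡35, 12²≡15, 13²≡40, 14²≡24, 15²≡10, 16²≡41, 17²≡31, 18²≡23, 19²≡17, 20²≡13, 21²≡11 (mod 43).
The residues are {1, 4, 6, 9, 10, 11, 13, 14, 15, 16, 17, 21, 23, 24, 25, 31, 35, 36, 38, 40, 41}; the non-residues are the remaining 21 nonzero classes.

2,3,5,7,8,12,18,19,20,22,26,27,28,29,30,32,33,34,37,39,42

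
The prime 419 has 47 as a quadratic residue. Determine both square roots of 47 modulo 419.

139, 280

Since 419 ≡ 3 (mod 4), a square root of 47 is 47^((419+1)/4) = 47^105 mod 419.
Repeated squaring: 47^2≡114, 47^4≡7, 47^8≡49, 47^16≡306, 47^32≡199, 47^64≡215 (mod 419).
47^105 = 47^(64+32+8+1) ≡ 139 (mod 419).
Check: 139² = 19321 ≡ 47 (mod 419). The two roots are 139 and 280.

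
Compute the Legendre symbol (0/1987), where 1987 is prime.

Top reduces to 0: gcd > 1, so the symbol is 0.

0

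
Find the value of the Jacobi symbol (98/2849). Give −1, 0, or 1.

Pull out 2: since 2849 ≡ 1 (mod 8), (2/2849) = +1.
Reciprocity: 49 ≡ 1 and 2849 ≡ 1 (mod 4), so (49/2849) = +(2849/49).
Reduce top mod 49: now compute (7/49).
Reciprocity: 7 ≡ 3 and 49 ≡ 1 (mod 4), so (7/49) = +(49/7).
Reduce top mod 7: now compute (0/7).
Top reduces to 0: gcd > 1, so the symbol is 0.

0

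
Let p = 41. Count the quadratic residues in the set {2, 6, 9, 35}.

(2/41) = +1 → QR.
(6/41) = -1 → non-residue.
(9/41) = +1 → QR.
(35/41) = -1 → non-residue.
Total quadratic residues among the 4: 2.

2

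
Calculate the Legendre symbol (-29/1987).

1

First reduce: -29 ≡ 1958 (mod 1987).
Pull out 2: since 1987 ≡ 3 (mod 8), (2/1987) = -1.
Reciprocity: 979 ≡ 3 and 1987 ≡ 3 (mod 4), so (979/1987) = −(1987/979).
Reduce top mod 979: now compute (29/979).
Reciprocity: 29 ≡ 1 and 979 ≡ 3 (mod 4), so (29/979) = +(979/29).
Reduce top mod 29: now compute (22/29).
Pull out 2: since 29 ≡ 5 (mod 8), (2/29) = -1.
Reciprocity: 11 ≡ 3 and 29 ≡ 1 (mod 4), so (11/29) = +(29/11).
Reduce top mod 11: now compute (7/11).
Reciprocity: 7 ≡ 3 and 11 ≡ 3 (mod 4), so (7/11) = −(11/7).
Reduce top mod 7: now compute (4/7).
Pull out 2^2: since 7 ≡ 7 (mod 8), (2/7) = +1, so (2/7)^2 = +1.
Reached (1/7) = 1. Collecting the sign flips along the way, the symbol is +1.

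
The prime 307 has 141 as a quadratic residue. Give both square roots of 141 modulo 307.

37, 270

Since 307 ≡ 3 (mod 4), a square root of 141 is 141^((307+1)/4) = 141^77 mod 307.
Repeated squaring: 141^2≡233, 141^4≡257, 141^8≡44, 141^16≡94, 141^32≡240, 141^64≡191 (mod 307).
141^77 = 141^(64+8+4+1) ≡ 37 (mod 307).
Check: 37² = 1369 ≡ 141 (mod 307). The two roots are 37 and 270.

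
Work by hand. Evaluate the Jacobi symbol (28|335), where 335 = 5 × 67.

1

Pull out 2^2: since 335 ≡ 7 (mod 8), (2/335) = +1, so (2/335)^2 = +1.
Reciprocity: 7 ≡ 3 and 335 ≡ 3 (mod 4), so (7/335) = −(335/7).
Reduce top mod 7: now compute (6/7).
Pull out 2: since 7 ≡ 7 (mod 8), (2/7) = +1.
Reciprocity: 3 ≡ 3 and 7 ≡ 3 (mod 4), so (3/7) = −(7/3).
Reduce top mod 3: now compute (1/3).
Reached (1/3) = 1. Collecting the sign flips along the way, the symbol is +1.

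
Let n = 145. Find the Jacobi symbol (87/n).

0

Reciprocity: 87 ≡ 3 and 145 ≡ 1 (mod 4), so (87/145) = +(145/87).
Reduce top mod 87: now compute (58/87).
Pull out 2: since 87 ≡ 7 (mod 8), (2/87) = +1.
Reciprocity: 29 ≡ 1 and 87 ≡ 3 (mod 4), so (29/87) = +(87/29).
Reduce top mod 29: now compute (0/29).
Top reduces to 0: gcd > 1, so the symbol is 0.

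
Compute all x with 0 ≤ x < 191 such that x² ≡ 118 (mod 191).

51, 140

Since 191 ≡ 3 (mod 4), a square root of 118 is 118^((191+1)/4) = 118^48 mod 191.
Repeated squaring: 118^2≡172, 118^4≡170, 118^8≡59, 118^16≡43, 118^32≡130 (mod 191).
118^48 = 118^(32+16) ≡ 51 (mod 191).
Check: 51² = 2601 ≡ 118 (mod 191). The two roots are 51 and 140.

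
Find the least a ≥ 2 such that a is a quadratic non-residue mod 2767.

3

(2/2767) = +1, so 2 is a residue.
(3/2767) = −1, so 3 is the smallest positive non-residue mod 2767.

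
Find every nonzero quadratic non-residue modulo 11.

Square k = 1,…,5 (k and 11−k give the same square):
1²=1, 2²=4, 3²=9, 4²≡5, 5²≡3 (mod 11).
The residues are {1, 3, 4, 5, 9}; the non-residues are the remaining 5 nonzero classes.

2 6 7 8 10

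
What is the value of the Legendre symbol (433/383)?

1

First reduce: 433 ≡ 50 (mod 383).
Pull out 2: since 383 ≡ 7 (mod 8), (2/383) = +1.
Reciprocity: 25 ≡ 1 and 383 ≡ 3 (mod 4), so (25/383) = +(383/25).
Reduce top mod 25: now compute (8/25).
Pull out 2^3: since 25 ≡ 1 (mod 8), (2/25) = +1, so (2/25)^3 = +1.
Reached (1/25) = 1. Collecting the sign flips along the way, the symbol is +1.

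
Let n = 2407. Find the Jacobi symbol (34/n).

-1

Pull out 2: since 2407 ≡ 7 (mod 8), (2/2407) = +1.
Reciprocity: 17 ≡ 1 and 2407 ≡ 3 (mod 4), so (17/2407) = +(2407/17).
Reduce top mod 17: now compute (10/17).
Pull out 2: since 17 ≡ 1 (mod 8), (2/17) = +1.
Reciprocity: 5 ≡ 1 and 17 ≡ 1 (mod 4), so (5/17) = +(17/5).
Reduce top mod 5: now compute (2/5).
Pull out 2: since 5 ≡ 5 (mod 8), (2/5) = -1.
Reached (1/5) = 1. Collecting the sign flips along the way, the symbol is -1.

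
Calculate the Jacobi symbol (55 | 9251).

Reciprocity: 55 ≡ 3 and 9251 ≡ 3 (mod 4), so (55/9251) = −(9251/55).
Reduce top mod 55: now compute (11/55).
Reciprocity: 11 ≡ 3 and 55 ≡ 3 (mod 4), so (11/55) = −(55/11).
Reduce top mod 11: now compute (0/11).
Top reduces to 0: gcd > 1, so the symbol is 0.

0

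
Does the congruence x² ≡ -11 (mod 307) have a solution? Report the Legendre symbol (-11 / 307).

Euler's criterion: (-11/307) ≡ 296^153 (mod 307).
296^2 ≡ 121 (mod 307)
296^4 ≡ 212 (mod 307)
296^8 ≡ 122 (mod 307)
296^16 ≡ 148 (mod 307)
296^32 ≡ 107 (mod 307)
296^64 ≡ 90 (mod 307)
296^128 ≡ 118 (mod 307)
296^153 = 296^(128+16+8+1) ≡ 306 (mod 307).
Result is 306 ≡ −1, so (-11/307) = −1.

-1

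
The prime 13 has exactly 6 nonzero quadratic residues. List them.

Square k = 1,…,6 (k and 13−k give the same square):
1²=1, 2²=4, 3²=9, 4²≡3, 5²≡12, 6²≡10 (mod 13).
So the quadratic residues mod 13 are {1, 3, 4, 9, 10, 12}.

1, 3, 4, 9, 10, 12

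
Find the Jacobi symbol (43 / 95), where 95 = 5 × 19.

-1

Reciprocity: 43 ≡ 3 and 95 ≡ 3 (mod 4), so (43/95) = −(95/43).
Reduce top mod 43: now compute (9/43).
Reciprocity: 9 ≡ 1 and 43 ≡ 3 (mod 4), so (9/43) = +(43/9).
Reduce top mod 9: now compute (7/9).
Reciprocity: 7 ≡ 3 and 9 ≡ 1 (mod 4), so (7/9) = +(9/7).
Reduce top mod 7: now compute (2/7).
Pull out 2: since 7 ≡ 7 (mod 8), (2/7) = +1.
Reached (1/7) = 1. Collecting the sign flips along the way, the symbol is -1.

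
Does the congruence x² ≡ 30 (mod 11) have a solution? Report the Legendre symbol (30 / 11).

-1

Euler's criterion: (30/11) ≡ 8^5 (mod 11).
8^2 ≡ 9 (mod 11)
8^4 ≡ 4 (mod 11)
8^5 = 8^(4+1) ≡ 10 (mod 11).
Result is 10 ≡ −1, so (30/11) = −1.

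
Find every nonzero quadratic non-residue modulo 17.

3,5,6,7,10,11,12,14

Square k = 1,…,8 (k and 17−k give the same square):
1²=1, 2²=4, 3²=9, 4²=16, 5²≡8, 6²≡2, 7²≡15, 8²≡13 (mod 17).
The residues are {1, 2, 4, 8, 9, 13, 15, 16}; the non-residues are the remaining 8 nonzero classes.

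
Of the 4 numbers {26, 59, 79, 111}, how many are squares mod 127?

(26/127) = +1 → QR.
(59/127) = -1 → non-residue.
(79/127) = +1 → QR.
(111/127) = -1 → non-residue.
Total quadratic residues among the 4: 2.

2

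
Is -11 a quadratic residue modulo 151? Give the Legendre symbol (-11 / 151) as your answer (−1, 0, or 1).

-1

First reduce: -11 ≡ 140 (mod 151).
Pull out 2^2: since 151 ≡ 7 (mod 8), (2/151) = +1, so (2/151)^2 = +1.
Reciprocity: 35 ≡ 3 and 151 ≡ 3 (mod 4), so (35/151) = −(151/35).
Reduce top mod 35: now compute (11/35).
Reciprocity: 11 ≡ 3 and 35 ≡ 3 (mod 4), so (11/35) = −(35/11).
Reduce top mod 11: now compute (2/11).
Pull out 2: since 11 ≡ 3 (mod 8), (2/11) = -1.
Reached (1/11) = 1. Collecting the sign flips along the way, the symbol is -1.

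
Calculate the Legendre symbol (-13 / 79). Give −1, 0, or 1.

-1

First reduce: -13 ≡ 66 (mod 79).
Pull out 2: since 79 ≡ 7 (mod 8), (2/79) = +1.
Reciprocity: 33 ≡ 1 and 79 ≡ 3 (mod 4), so (33/79) = +(79/33).
Reduce top mod 33: now compute (13/33).
Reciprocity: 13 ≡ 1 and 33 ≡ 1 (mod 4), so (13/33) = +(33/13).
Reduce top mod 13: now compute (7/13).
Reciprocity: 7 ≡ 3 and 13 ≡ 1 (mod 4), so (7/13) = +(13/7).
Reduce top mod 7: now compute (6/7).
Pull out 2: since 7 ≡ 7 (mod 8), (2/7) = +1.
Reciprocity: 3 ≡ 3 and 7 ≡ 3 (mod 4), so (3/7) = −(7/3).
Reduce top mod 3: now compute (1/3).
Reached (1/3) = 1. Collecting the sign flips along the way, the symbol is -1.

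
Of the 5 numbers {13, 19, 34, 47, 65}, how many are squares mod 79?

(13/79) = +1 → QR.
(19/79) = +1 → QR.
(34/79) = -1 → non-residue.
(47/79) = -1 → non-residue.
(65/79) = +1 → QR.
Total quadratic residues among the 5: 3.

3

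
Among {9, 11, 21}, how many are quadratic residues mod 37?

(9/37) = +1 → QR.
(11/37) = +1 → QR.
(21/37) = +1 → QR.
Total quadratic residues among the 3: 3.

3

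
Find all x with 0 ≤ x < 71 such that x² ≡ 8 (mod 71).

Since 71 ≡ 3 (mod 4), a square root of 8 is 8^((71+1)/4) = 8^18 mod 71.
Repeated squaring: 8^2≡64, 8^4≡49, 8^8≡58, 8^16≡27 (mod 71).
8^18 = 8^(16+2) ≡ 24 (mod 71).
Check: 24² = 576 ≡ 8 (mod 71). The two roots are 24 and 47.

24, 47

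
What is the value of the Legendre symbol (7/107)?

-1

Reciprocity: 7 ≡ 3 and 107 ≡ 3 (mod 4), so (7/107) = −(107/7).
Reduce top mod 7: now compute (2/7).
Pull out 2: since 7 ≡ 7 (mod 8), (2/7) = +1.
Reached (1/7) = 1. Collecting the sign flips along the way, the symbol is -1.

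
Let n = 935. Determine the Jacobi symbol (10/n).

Pull out 2: since 935 ≡ 7 (mod 8), (2/935) = +1.
Reciprocity: 5 ≡ 1 and 935 ≡ 3 (mod 4), so (5/935) = +(935/5).
Reduce top mod 5: now compute (0/5).
Top reduces to 0: gcd > 1, so the symbol is 0.

0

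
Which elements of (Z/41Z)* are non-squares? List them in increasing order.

3,6,7,11,12,13,14,15,17,19,22,24,26,27,28,29,30,34,35,38

Square k = 1,…,20 (k and 41−k give the same square):
1²=1, 2²=4, 3²=9, 4²=16, 5²=25, 6²=36, 7²≡8, 8²≡23, 9²≡40, 10²≡18, 11²≡39, 12²≡21, 13²≡5, 14²≡32, 15²≡20, 16²≡10, 17²≡2, 18²≡37, 19²≡33, 20²≡31 (mod 41).
The residues are {1, 2, 4, 5, 8, 9, 10, 16, 18, 20, 21, 23, 25, 31, 32, 33, 36, 37, 39, 40}; the non-residues are the remaining 20 nonzero classes.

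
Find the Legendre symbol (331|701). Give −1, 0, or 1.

1

Euler's criterion: (331/701) ≡ 331^350 (mod 701).
331^2 ≡ 205 (mod 701)
331^4 ≡ 666 (mod 701)
331^8 ≡ 524 (mod 701)
331^16 ≡ 485 (mod 701)
331^32 ≡ 390 (mod 701)
331^64 ≡ 684 (mod 701)
331^128 ≡ 289 (mod 701)
331^256 ≡ 102 (mod 701)
331^350 = 331^(256+64+16+8+4+2) ≡ 1 (mod 701).
Result is 1, so (331/701) = 1.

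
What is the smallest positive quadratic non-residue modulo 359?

(2/359) = +1, so 2 is a residue.
(3/359) = +1, so 3 is a residue.
(4/359) = +1, so 4 is a residue.
(5/359) = +1, so 5 is a residue.
(6/359) = +1, so 6 is a residue.
(7/359) = −1, so 7 is the smallest positive non-residue mod 359.

7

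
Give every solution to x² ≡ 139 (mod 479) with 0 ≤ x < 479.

144, 335

Since 479 ≡ 3 (mod 4), a square root of 139 is 139^((479+1)/4) = 139^120 mod 479.
Repeated squaring: 139^2≡161, 139^4≡55, 139^8≡151, 139^16≡288, 139^32≡77, 139^64≡181 (mod 479).
139^120 = 139^(64+32+16+8) ≡ 144 (mod 479).
Check: 144² = 20736 ≡ 139 (mod 479). The two roots are 144 and 335.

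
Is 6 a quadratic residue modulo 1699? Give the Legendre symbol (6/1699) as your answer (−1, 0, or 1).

Pull out 2: since 1699 ≡ 3 (mod 8), (2/1699) = -1.
Reciprocity: 3 ≡ 3 and 1699 ≡ 3 (mod 4), so (3/1699) = −(1699/3).
Reduce top mod 3: now compute (1/3).
Reached (1/3) = 1. Collecting the sign flips along the way, the symbol is +1.

1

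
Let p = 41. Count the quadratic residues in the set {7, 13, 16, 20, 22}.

2

(7/41) = -1 → non-residue.
(13/41) = -1 → non-residue.
(16/41) = +1 → QR.
(20/41) = +1 → QR.
(22/41) = -1 → non-residue.
Total quadratic residues among the 5: 2.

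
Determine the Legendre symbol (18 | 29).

Pull out 2: since 29 ≡ 5 (mod 8), (2/29) = -1.
Reciprocity: 9 ≡ 1 and 29 ≡ 1 (mod 4), so (9/29) = +(29/9).
Reduce top mod 9: now compute (2/9).
Pull out 2: since 9 ≡ 1 (mod 8), (2/9) = +1.
Reached (1/9) = 1. Collecting the sign flips along the way, the symbol is -1.

-1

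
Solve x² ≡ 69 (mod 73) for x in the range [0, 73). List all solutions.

19, 54

73 ≡ 1 (mod 4), so we find a root by search.
Trying successive values, 19² = 361 ≡ 69 (mod 73). The other root is 73 − 19 = 54.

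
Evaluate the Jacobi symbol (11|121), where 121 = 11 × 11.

Reciprocity: 11 ≡ 3 and 121 ≡ 1 (mod 4), so (11/121) = +(121/11).
Reduce top mod 11: now compute (0/11).
Top reduces to 0: gcd > 1, so the symbol is 0.

0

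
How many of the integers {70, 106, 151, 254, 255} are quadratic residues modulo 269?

3

(70/269) = +1 → QR.
(106/269) = -1 → non-residue.
(151/269) = +1 → QR.
(254/269) = -1 → non-residue.
(255/269) = +1 → QR.
Total quadratic residues among the 5: 3.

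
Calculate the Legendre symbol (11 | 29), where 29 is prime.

-1

Euler's criterion: (11/29) ≡ 11^14 (mod 29).
11^2 ≡ 5 (mod 29)
11^4 ≡ 25 (mod 29)
11^8 ≡ 16 (mod 29)
11^14 = 11^(8+4+2) ≡ 28 (mod 29).
Result is 28 ≡ −1, so (11/29) = −1.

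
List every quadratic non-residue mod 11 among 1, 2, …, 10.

Square k = 1,…,5 (k and 11−k give the same square):
1²=1, 2²=4, 3²=9, 4²≡5, 5²≡3 (mod 11).
The residues are {1, 3, 4, 5, 9}; the non-residues are the remaining 5 nonzero classes.

2, 6, 7, 8, 10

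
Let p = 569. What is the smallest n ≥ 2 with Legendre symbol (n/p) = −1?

3

(2/569) = +1, so 2 is a residue.
(3/569) = −1, so 3 is the smallest positive non-residue mod 569.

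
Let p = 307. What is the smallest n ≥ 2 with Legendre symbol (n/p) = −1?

2

(2/307) = −1, so 2 is the smallest positive non-residue mod 307.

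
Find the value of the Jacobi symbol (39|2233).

1

Reciprocity: 39 ≡ 3 and 2233 ≡ 1 (mod 4), so (39/2233) = +(2233/39).
Reduce top mod 39: now compute (10/39).
Pull out 2: since 39 ≡ 7 (mod 8), (2/39) = +1.
Reciprocity: 5 ≡ 1 and 39 ≡ 3 (mod 4), so (5/39) = +(39/5).
Reduce top mod 5: now compute (4/5).
Pull out 2^2: since 5 ≡ 5 (mod 8), (2/5) = -1, so (2/5)^2 = +1.
Reached (1/5) = 1. Collecting the sign flips along the way, the symbol is +1.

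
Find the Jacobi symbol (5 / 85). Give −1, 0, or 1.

0

Reciprocity: 5 ≡ 1 and 85 ≡ 1 (mod 4), so (5/85) = +(85/5).
Reduce top mod 5: now compute (0/5).
Top reduces to 0: gcd > 1, so the symbol is 0.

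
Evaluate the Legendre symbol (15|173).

1

Reciprocity: 15 ≡ 3 and 173 ≡ 1 (mod 4), so (15/173) = +(173/15).
Reduce top mod 15: now compute (8/15).
Pull out 2^3: since 15 ≡ 7 (mod 8), (2/15) = +1, so (2/15)^3 = +1.
Reached (1/15) = 1. Collecting the sign flips along the way, the symbol is +1.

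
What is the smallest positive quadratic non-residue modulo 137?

(2/137) = +1, so 2 is a residue.
(3/137) = −1, so 3 is the smallest positive non-residue mod 137.

3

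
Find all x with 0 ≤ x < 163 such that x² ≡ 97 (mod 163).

74, 89

Since 163 ≡ 3 (mod 4), a square root of 97 is 97^((163+1)/4) = 97^41 mod 163.
Repeated squaring: 97^2≡118, 97^4≡69, 97^8≡34, 97^16≡15, 97^32≡62 (mod 163).
97^41 = 97^(32+8+1) ≡ 74 (mod 163).
Check: 74² = 5476 ≡ 97 (mod 163). The two roots are 74 and 89.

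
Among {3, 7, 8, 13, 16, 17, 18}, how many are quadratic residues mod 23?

(3/23) = +1 → QR.
(7/23) = -1 → non-residue.
(8/23) = +1 → QR.
(13/23) = +1 → QR.
(16/23) = +1 → QR.
(17/23) = -1 → non-residue.
(18/23) = +1 → QR.
Total quadratic residues among the 7: 5.

5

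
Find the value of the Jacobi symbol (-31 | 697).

-1

First reduce: -31 ≡ 666 (mod 697).
Pull out 2: since 697 ≡ 1 (mod 8), (2/697) = +1.
Reciprocity: 333 ≡ 1 and 697 ≡ 1 (mod 4), so (333/697) = +(697/333).
Reduce top mod 333: now compute (31/333).
Reciprocity: 31 ≡ 3 and 333 ≡ 1 (mod 4), so (31/333) = +(333/31).
Reduce top mod 31: now compute (23/31).
Reciprocity: 23 ≡ 3 and 31 ≡ 3 (mod 4), so (23/31) = −(31/23).
Reduce top mod 23: now compute (8/23).
Pull out 2^3: since 23 ≡ 7 (mod 8), (2/23) = +1, so (2/23)^3 = +1.
Reached (1/23) = 1. Collecting the sign flips along the way, the symbol is -1.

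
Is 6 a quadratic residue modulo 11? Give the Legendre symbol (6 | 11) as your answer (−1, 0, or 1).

-1

Pull out 2: since 11 ≡ 3 (mod 8), (2/11) = -1.
Reciprocity: 3 ≡ 3 and 11 ≡ 3 (mod 4), so (3/11) = −(11/3).
Reduce top mod 3: now compute (2/3).
Pull out 2: since 3 ≡ 3 (mod 8), (2/3) = -1.
Reached (1/3) = 1. Collecting the sign flips along the way, the symbol is -1.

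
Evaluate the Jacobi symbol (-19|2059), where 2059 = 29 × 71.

1

First reduce: -19 ≡ 2040 (mod 2059).
Pull out 2^3: since 2059 ≡ 3 (mod 8), (2/2059) = -1, so (2/2059)^3 = -1.
Reciprocity: 255 ≡ 3 and 2059 ≡ 3 (mod 4), so (255/2059) = −(2059/255).
Reduce top mod 255: now compute (19/255).
Reciprocity: 19 ≡ 3 and 255 ≡ 3 (mod 4), so (19/255) = −(255/19).
Reduce top mod 19: now compute (8/19).
Pull out 2^3: since 19 ≡ 3 (mod 8), (2/19) = -1, so (2/19)^3 = -1.
Reached (1/19) = 1. Collecting the sign flips along the way, the symbol is +1.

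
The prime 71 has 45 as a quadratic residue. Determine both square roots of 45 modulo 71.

Since 71 ≡ 3 (mod 4), a square root of 45 is 45^((71+1)/4) = 45^18 mod 71.
Repeated squaring: 45^2≡37, 45^4≡20, 45^8≡45, 45^16≡37 (mod 71).
45^18 = 45^(16+2) ≡ 20 (mod 71).
Check: 20² = 400 ≡ 45 (mod 71). The two roots are 20 and 51.

20, 51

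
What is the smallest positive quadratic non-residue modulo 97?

(2/97) = +1, so 2 is a residue.
(3/97) = +1, so 3 is a residue.
(4/97) = +1, so 4 is a residue.
(5/97) = −1, so 5 is the smallest positive non-residue mod 97.

5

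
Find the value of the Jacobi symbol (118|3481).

Pull out 2: since 3481 ≡ 1 (mod 8), (2/3481) = +1.
Reciprocity: 59 ≡ 3 and 3481 ≡ 1 (mod 4), so (59/3481) = +(3481/59).
Reduce top mod 59: now compute (0/59).
Top reduces to 0: gcd > 1, so the symbol is 0.

0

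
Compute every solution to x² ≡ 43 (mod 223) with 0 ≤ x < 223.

Since 223 ≡ 3 (mod 4), a square root of 43 is 43^((223+1)/4) = 43^56 mod 223.
Repeated squaring: 43^2≡65, 43^4≡211, 43^8≡144, 43^16≡220, 43^32≡9 (mod 223).
43^56 = 43^(32+16+8) ≡ 126 (mod 223).
Check: 126² = 15876 ≡ 43 (mod 223). The two roots are 97 and 126.

97, 126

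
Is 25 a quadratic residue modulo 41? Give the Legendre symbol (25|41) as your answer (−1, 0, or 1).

Euler's criterion: (25/41) ≡ 25^20 (mod 41).
25^2 ≡ 10 (mod 41)
25^4 ≡ 18 (mod 41)
25^8 ≡ 37 (mod 41)
25^16 ≡ 16 (mod 41)
25^20 = 25^(16+4) ≡ 1 (mod 41).
Result is 1, so (25/41) = 1.

1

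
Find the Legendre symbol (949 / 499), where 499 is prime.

-1

Euler's criterion: (949/499) ≡ 450^249 (mod 499).
450^2 ≡ 405 (mod 499)
450^4 ≡ 353 (mod 499)
450^8 ≡ 358 (mod 499)
450^16 ≡ 420 (mod 499)
450^32 ≡ 253 (mod 499)
450^64 ≡ 137 (mod 499)
450^128 ≡ 306 (mod 499)
450^249 = 450^(128+64+32+16+8+1) ≡ 498 (mod 499).
Result is 498 ≡ −1, so (949/499) = −1.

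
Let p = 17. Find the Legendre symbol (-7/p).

First reduce: -7 ≡ 10 (mod 17).
Pull out 2: since 17 ≡ 1 (mod 8), (2/17) = +1.
Reciprocity: 5 ≡ 1 and 17 ≡ 1 (mod 4), so (5/17) = +(17/5).
Reduce top mod 5: now compute (2/5).
Pull out 2: since 5 ≡ 5 (mod 8), (2/5) = -1.
Reached (1/5) = 1. Collecting the sign flips along the way, the symbol is -1.

-1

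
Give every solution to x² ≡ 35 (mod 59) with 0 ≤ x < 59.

Since 59 ≡ 3 (mod 4), a square root of 35 is 35^((59+1)/4) = 35^15 mod 59.
Repeated squaring: 35^2≡45, 35^4≡19, 35^8≡7 (mod 59).
35^15 = 35^(8+4+2+1) ≡ 25 (mod 59).
Check: 25² = 625 ≡ 35 (mod 59). The two roots are 25 and 34.

25, 34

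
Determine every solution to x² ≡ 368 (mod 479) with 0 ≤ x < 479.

61, 418

Since 479 ≡ 3 (mod 4), a square root of 368 is 368^((479+1)/4) = 368^120 mod 479.
Repeated squaring: 368^2≡346, 368^4≡445, 368^8≡198, 368^16≡405, 368^32≡207, 368^64≡218 (mod 479).
368^120 = 368^(64+32+16+8) ≡ 61 (mod 479).
Check: 61² = 3721 ≡ 368 (mod 479). The two roots are 61 and 418.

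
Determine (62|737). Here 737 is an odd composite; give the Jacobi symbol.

Pull out 2: since 737 ≡ 1 (mod 8), (2/737) = +1.
Reciprocity: 31 ≡ 3 and 737 ≡ 1 (mod 4), so (31/737) = +(737/31).
Reduce top mod 31: now compute (24/31).
Pull out 2^3: since 31 ≡ 7 (mod 8), (2/31) = +1, so (2/31)^3 = +1.
Reciprocity: 3 ≡ 3 and 31 ≡ 3 (mod 4), so (3/31) = −(31/3).
Reduce top mod 3: now compute (1/3).
Reached (1/3) = 1. Collecting the sign flips along the way, the symbol is -1.

-1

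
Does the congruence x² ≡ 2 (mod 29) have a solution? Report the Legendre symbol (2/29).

-1

Pull out 2: since 29 ≡ 5 (mod 8), (2/29) = -1.
Reached (1/29) = 1. Collecting the sign flips along the way, the symbol is -1.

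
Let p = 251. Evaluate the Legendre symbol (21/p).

1

Euler's criterion: (21/251) ≡ 21^125 (mod 251).
21^2 ≡ 190 (mod 251)
21^4 ≡ 207 (mod 251)
21^8 ≡ 179 (mod 251)
21^16 ≡ 164 (mod 251)
21^32 ≡ 39 (mod 251)
21^64 ≡ 15 (mod 251)
21^125 = 21^(64+32+16+8+4+1) ≡ 1 (mod 251).
Result is 1, so (21/251) = 1.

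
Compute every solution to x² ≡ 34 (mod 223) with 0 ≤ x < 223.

Since 223 ≡ 3 (mod 4), a square root of 34 is 34^((223+1)/4) = 34^56 mod 223.
Repeated squaring: 34^2≡41, 34^4≡120, 34^8≡128, 34^16≡105, 34^32≡98 (mod 223).
34^56 = 34^(32+16+8) ≡ 82 (mod 223).
Check: 82² = 6724 ≡ 34 (mod 223). The two roots are 82 and 141.

82, 141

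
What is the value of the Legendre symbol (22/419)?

1

Pull out 2: since 419 ≡ 3 (mod 8), (2/419) = -1.
Reciprocity: 11 ≡ 3 and 419 ≡ 3 (mod 4), so (11/419) = −(419/11).
Reduce top mod 11: now compute (1/11).
Reached (1/11) = 1. Collecting the sign flips along the way, the symbol is +1.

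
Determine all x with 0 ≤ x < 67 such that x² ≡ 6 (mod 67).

26, 41

Since 67 ≡ 3 (mod 4), a square root of 6 is 6^((67+1)/4) = 6^17 mod 67.
Repeated squaring: 6^2≡36, 6^4≡23, 6^8≡60, 6^16≡49 (mod 67).
6^17 = 6^(16+1) ≡ 26 (mod 67).
Check: 26² = 676 ≡ 6 (mod 67). The two roots are 26 and 41.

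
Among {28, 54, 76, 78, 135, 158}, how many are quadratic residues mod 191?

4

(28/191) = -1 → non-residue.
(54/191) = +1 → QR.
(76/191) = -1 → non-residue.
(78/191) = +1 → QR.
(135/191) = +1 → QR.
(158/191) = +1 → QR.
Total quadratic residues among the 6: 4.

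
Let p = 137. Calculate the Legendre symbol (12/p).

-1

Euler's criterion: (12/137) ≡ 12^68 (mod 137).
12^2 ≡ 7 (mod 137)
12^4 ≡ 49 (mod 137)
12^8 ≡ 72 (mod 137)
12^16 ≡ 115 (mod 137)
12^32 ≡ 73 (mod 137)
12^64 ≡ 123 (mod 137)
12^68 = 12^(64+4) ≡ 136 (mod 137).
Result is 136 ≡ −1, so (12/137) = −1.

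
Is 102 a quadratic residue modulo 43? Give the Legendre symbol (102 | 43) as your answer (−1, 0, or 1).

Euler's criterion: (102/43) ≡ 16^21 (mod 43).
16^2 ≡ 41 (mod 43)
16^4 ≡ 4 (mod 43)
16^8 ≡ 16 (mod 43)
16^16 ≡ 41 (mod 43)
16^21 = 16^(16+4+1) ≡ 1 (mod 43).
Result is 1, so (102/43) = 1.

1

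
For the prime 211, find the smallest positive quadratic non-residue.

(2/211) = −1, so 2 is the smallest positive non-residue mod 211.

2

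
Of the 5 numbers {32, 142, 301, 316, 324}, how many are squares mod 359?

(32/359) = +1 → QR.
(142/359) = -1 → non-residue.
(301/359) = +1 → QR.
(316/359) = +1 → QR.
(324/359) = +1 → QR.
Total quadratic residues among the 5: 4.

4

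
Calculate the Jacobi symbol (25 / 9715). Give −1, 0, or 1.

0

Reciprocity: 25 ≡ 1 and 9715 ≡ 3 (mod 4), so (25/9715) = +(9715/25).
Reduce top mod 25: now compute (15/25).
Reciprocity: 15 ≡ 3 and 25 ≡ 1 (mod 4), so (15/25) = +(25/15).
Reduce top mod 15: now compute (10/15).
Pull out 2: since 15 ≡ 7 (mod 8), (2/15) = +1.
Reciprocity: 5 ≡ 1 and 15 ≡ 3 (mod 4), so (5/15) = +(15/5).
Reduce top mod 5: now compute (0/5).
Top reduces to 0: gcd > 1, so the symbol is 0.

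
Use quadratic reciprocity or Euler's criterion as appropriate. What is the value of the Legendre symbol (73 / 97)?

1

Euler's criterion: (73/97) ≡ 73^48 (mod 97).
73^2 ≡ 91 (mod 97)
73^4 ≡ 36 (mod 97)
73^8 ≡ 35 (mod 97)
73^16 ≡ 61 (mod 97)
73^32 ≡ 35 (mod 97)
73^48 = 73^(32+16) ≡ 1 (mod 97).
Result is 1, so (73/97) = 1.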